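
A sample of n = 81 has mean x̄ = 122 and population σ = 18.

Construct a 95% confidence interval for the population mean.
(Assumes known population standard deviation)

Answer: (118.0800, 125.9200)

Derivation:
Confidence level: 95%, α = 0.05
z_0.025 = 1.960
SE = σ/√n = 18/√81 = 2.0000
Margin of error = 1.960 × 2.0000 = 3.9200
CI: x̄ ± margin = 122 ± 3.9200
CI: (118.0800, 125.9200)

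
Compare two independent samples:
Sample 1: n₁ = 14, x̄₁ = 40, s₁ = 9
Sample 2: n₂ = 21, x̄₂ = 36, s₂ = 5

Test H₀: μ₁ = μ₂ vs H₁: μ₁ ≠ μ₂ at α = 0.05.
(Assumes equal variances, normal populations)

Pooled variance: s²_p = [13×9² + 20×5²]/(33) = 47.0606
s_p = 6.8601
SE = s_p×√(1/n₁ + 1/n₂) = 6.8601×√(1/14 + 1/21) = 2.3670
t = (x̄₁ - x̄₂)/SE = (40 - 36)/2.3670 = 1.6899
df = 33, t-critical = ±2.035
Decision: fail to reject H₀

Answer: t = 1.6899, fail to reject H₀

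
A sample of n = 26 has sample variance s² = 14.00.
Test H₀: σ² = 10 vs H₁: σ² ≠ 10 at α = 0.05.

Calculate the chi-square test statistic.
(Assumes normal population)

Answer: χ² = 35.0000, fail to reject H₀

Derivation:
df = n - 1 = 25
χ² = (n-1)s²/σ₀² = 25×14.00/10 = 35.0000
Critical values: χ²_{0.975,25} = 13.120, χ²_{0.025,25} = 40.646
Rejection region: χ² < 13.120 or χ² > 40.646
Decision: fail to reject H₀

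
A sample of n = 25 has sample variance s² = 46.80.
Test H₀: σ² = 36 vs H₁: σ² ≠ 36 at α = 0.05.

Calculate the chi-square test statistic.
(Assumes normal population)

Answer: χ² = 31.2000, fail to reject H₀

Derivation:
df = n - 1 = 24
χ² = (n-1)s²/σ₀² = 24×46.80/36 = 31.2000
Critical values: χ²_{0.975,24} = 12.401, χ²_{0.025,24} = 39.364
Rejection region: χ² < 12.401 or χ² > 39.364
Decision: fail to reject H₀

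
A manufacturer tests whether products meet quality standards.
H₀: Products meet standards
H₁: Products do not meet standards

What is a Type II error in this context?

Answer: Accepting products as meeting standards when they don't

Derivation:
A Type I error (probability α) occurs when we reject a true H₀.
A Type II error (probability β) occurs when we fail to reject a false H₀.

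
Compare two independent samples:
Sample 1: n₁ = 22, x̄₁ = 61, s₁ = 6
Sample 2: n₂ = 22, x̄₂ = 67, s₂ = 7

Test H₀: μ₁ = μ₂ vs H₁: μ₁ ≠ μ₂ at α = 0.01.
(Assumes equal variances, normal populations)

Pooled variance: s²_p = [21×6² + 21×7²]/(42) = 42.5000
s_p = 6.5192
SE = s_p×√(1/n₁ + 1/n₂) = 6.5192×√(1/22 + 1/22) = 1.9656
t = (x̄₁ - x̄₂)/SE = (61 - 67)/1.9656 = -3.0525
df = 42, t-critical = ±2.698
Decision: reject H₀

Answer: t = -3.0525, reject H₀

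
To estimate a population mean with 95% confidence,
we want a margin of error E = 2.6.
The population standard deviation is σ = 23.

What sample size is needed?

Answer: n = 301

Derivation:
z_0.025 = 1.960
n = (z×σ/E)² = (1.960×23/2.6)²
n = 300.6222
Round up: n = 301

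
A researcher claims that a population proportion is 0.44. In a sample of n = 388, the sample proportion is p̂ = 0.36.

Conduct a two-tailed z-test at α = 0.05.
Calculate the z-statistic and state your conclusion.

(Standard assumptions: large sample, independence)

Answer: z = -3.1746, reject H₀

Derivation:
H₀: p = 0.44, H₁: p ≠ 0.44
Standard error: SE = √(p₀(1-p₀)/n) = √(0.44×0.56/388) = 0.025200
z-statistic: z = (p̂ - p₀)/SE = (0.36 - 0.44)/0.025200 = -3.1746
Critical value: z_0.025 = ±1.960
p-value = 0.0015
Decision: reject H₀ at α = 0.05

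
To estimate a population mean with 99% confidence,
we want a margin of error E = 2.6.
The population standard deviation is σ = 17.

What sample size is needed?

z_0.005 = 2.576
n = (z×σ/E)² = (2.576×17/2.6)²
n = 283.6892
Round up: n = 284

Answer: n = 284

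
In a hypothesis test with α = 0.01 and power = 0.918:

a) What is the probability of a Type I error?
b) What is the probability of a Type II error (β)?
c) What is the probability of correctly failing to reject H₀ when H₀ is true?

Answer: a) 0.01, b) 0.082, c) 0.99

Derivation:
a) Type I error probability = α = 0.01
b) Power = P(reject H₀ | H₁ true) = 1 - β = 0.918, so Type II error probability = β = 1 - Power = 0.082
c) P(fail to reject H₀ | H₀ true) = 1 - α = 0.99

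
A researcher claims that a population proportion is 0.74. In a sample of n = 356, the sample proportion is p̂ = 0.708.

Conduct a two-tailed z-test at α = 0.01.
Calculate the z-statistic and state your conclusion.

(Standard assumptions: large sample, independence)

H₀: p = 0.74, H₁: p ≠ 0.74
Standard error: SE = √(p₀(1-p₀)/n) = √(0.74×0.26/356) = 0.023248
z-statistic: z = (p̂ - p₀)/SE = (0.708 - 0.74)/0.023248 = -1.3765
Critical value: z_0.005 = ±2.576
p-value = 0.1687
Decision: fail to reject H₀ at α = 0.01

Answer: z = -1.3765, fail to reject H₀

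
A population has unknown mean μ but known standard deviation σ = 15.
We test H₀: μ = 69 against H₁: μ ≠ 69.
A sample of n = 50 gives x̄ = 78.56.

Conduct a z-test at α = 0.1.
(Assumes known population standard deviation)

Answer: z = 4.5067, reject H₀

Derivation:
Standard error: SE = σ/√n = 15/√50 = 2.1213
z-statistic: z = (x̄ - μ₀)/SE = (78.56 - 69)/2.1213 = 4.5067
Critical value: ±1.645
p-value < 0.0001
Decision: reject H₀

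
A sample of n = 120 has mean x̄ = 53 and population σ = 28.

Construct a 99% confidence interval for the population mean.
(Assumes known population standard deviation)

Answer: (46.4157, 59.5843)

Derivation:
Confidence level: 99%, α = 0.01
z_0.005 = 2.576
SE = σ/√n = 28/√120 = 2.5560
Margin of error = 2.576 × 2.5560 = 6.5843
CI: x̄ ± margin = 53 ± 6.5843
CI: (46.4157, 59.5843)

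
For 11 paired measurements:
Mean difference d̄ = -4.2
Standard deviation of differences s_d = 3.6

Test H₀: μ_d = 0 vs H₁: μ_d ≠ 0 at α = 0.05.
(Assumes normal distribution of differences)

df = n - 1 = 10
SE = s_d/√n = 3.6/√11 = 1.0854
t = d̄/SE = -4.2/1.0854 = -3.8695
Critical value: t_{0.025,10} = ±2.228
p-value ≈ 0.0031
Decision: reject H₀

Answer: t = -3.8695, reject H₀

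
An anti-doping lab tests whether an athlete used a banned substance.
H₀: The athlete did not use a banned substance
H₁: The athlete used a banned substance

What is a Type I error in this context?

Type I error: rejecting H₀ when it is actually true (false positive).
Type II error: failing to reject H₀ when H₁ is actually true (false negative).

Answer: Falsely accusing a clean athlete of doping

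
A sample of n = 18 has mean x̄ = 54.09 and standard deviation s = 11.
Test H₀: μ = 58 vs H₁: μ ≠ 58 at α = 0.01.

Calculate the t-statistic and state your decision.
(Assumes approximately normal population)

Answer: t = -1.5081, fail to reject H₀

Derivation:
df = n - 1 = 17
SE = s/√n = 11/√18 = 2.5927
t = (x̄ - μ₀)/SE = (54.09 - 58)/2.5927 = -1.5081
Critical value: t_{0.005,17} = ±2.898
p-value ≈ 0.1499
Decision: fail to reject H₀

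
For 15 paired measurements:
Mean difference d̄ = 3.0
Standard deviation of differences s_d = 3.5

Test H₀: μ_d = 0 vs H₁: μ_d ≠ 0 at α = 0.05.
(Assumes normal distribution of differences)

df = n - 1 = 14
SE = s_d/√n = 3.5/√15 = 0.9037
t = d̄/SE = 3.0/0.9037 = 3.3197
Critical value: t_{0.025,14} = ±2.145
p-value ≈ 0.0051
Decision: reject H₀

Answer: t = 3.3197, reject H₀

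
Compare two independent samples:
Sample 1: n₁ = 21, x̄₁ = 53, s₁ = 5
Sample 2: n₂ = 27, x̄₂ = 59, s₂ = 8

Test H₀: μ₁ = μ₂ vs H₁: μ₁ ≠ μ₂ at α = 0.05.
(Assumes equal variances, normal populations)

Pooled variance: s²_p = [20×5² + 26×8²]/(46) = 47.0435
s_p = 6.8588
SE = s_p×√(1/n₁ + 1/n₂) = 6.8588×√(1/21 + 1/27) = 1.9956
t = (x̄₁ - x̄₂)/SE = (53 - 59)/1.9956 = -3.0066
df = 46, t-critical = ±2.013
Decision: reject H₀

Answer: t = -3.0066, reject H₀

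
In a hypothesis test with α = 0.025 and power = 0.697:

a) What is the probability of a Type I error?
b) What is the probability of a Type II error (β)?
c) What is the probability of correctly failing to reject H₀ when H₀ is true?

a) Type I error probability = α = 0.025
b) Power = P(reject H₀ | H₁ true) = 1 - β = 0.697, so Type II error probability = β = 1 - Power = 0.303
c) P(fail to reject H₀ | H₀ true) = 1 - α = 0.975

Answer: a) 0.025, b) 0.303, c) 0.975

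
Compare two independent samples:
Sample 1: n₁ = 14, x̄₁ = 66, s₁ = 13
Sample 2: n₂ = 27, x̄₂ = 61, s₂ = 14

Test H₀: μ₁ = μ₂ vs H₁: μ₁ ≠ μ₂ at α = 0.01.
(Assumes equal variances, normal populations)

Answer: t = 1.1102, fail to reject H₀

Derivation:
Pooled variance: s²_p = [13×13² + 26×14²]/(39) = 187.0000
s_p = 13.6748
SE = s_p×√(1/n₁ + 1/n₂) = 13.6748×√(1/14 + 1/27) = 4.5037
t = (x̄₁ - x̄₂)/SE = (66 - 61)/4.5037 = 1.1102
df = 39, t-critical = ±2.708
Decision: fail to reject H₀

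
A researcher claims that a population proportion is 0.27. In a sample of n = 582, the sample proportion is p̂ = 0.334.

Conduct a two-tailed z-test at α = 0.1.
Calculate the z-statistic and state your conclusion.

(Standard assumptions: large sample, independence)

H₀: p = 0.27, H₁: p ≠ 0.27
Standard error: SE = √(p₀(1-p₀)/n) = √(0.27×0.73/582) = 0.018403
z-statistic: z = (p̂ - p₀)/SE = (0.334 - 0.27)/0.018403 = 3.4777
Critical value: z_0.05 = ±1.645
p-value = 0.0005
Decision: reject H₀ at α = 0.1

Answer: z = 3.4777, reject H₀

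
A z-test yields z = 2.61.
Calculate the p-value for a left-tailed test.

For z = 2.61:
p = P(Z < 2.61) = Φ(2.61) = 0.9955

Answer: p-value ≈ 0.9955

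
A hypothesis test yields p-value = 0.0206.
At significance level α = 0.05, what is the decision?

Compare p-value to α:
0.0206 < 0.05
Decision: reject H₀

Answer: reject H₀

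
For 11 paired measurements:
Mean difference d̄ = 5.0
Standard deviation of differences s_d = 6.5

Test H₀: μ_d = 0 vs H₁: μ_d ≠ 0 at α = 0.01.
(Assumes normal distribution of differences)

df = n - 1 = 10
SE = s_d/√n = 6.5/√11 = 1.9598
t = d̄/SE = 5.0/1.9598 = 2.5513
Critical value: t_{0.005,10} = ±3.169
p-value ≈ 0.0288
Decision: fail to reject H₀

Answer: t = 2.5513, fail to reject H₀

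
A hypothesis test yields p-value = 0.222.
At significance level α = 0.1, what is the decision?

Answer: fail to reject H₀

Derivation:
Compare p-value to α:
0.222 ≥ 0.1
Decision: fail to reject H₀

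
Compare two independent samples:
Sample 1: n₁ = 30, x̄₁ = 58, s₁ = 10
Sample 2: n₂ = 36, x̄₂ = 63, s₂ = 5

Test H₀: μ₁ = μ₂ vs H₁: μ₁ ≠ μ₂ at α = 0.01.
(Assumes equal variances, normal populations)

Pooled variance: s²_p = [29×10² + 35×5²]/(64) = 58.9844
s_p = 7.6801
SE = s_p×√(1/n₁ + 1/n₂) = 7.6801×√(1/30 + 1/36) = 1.8986
t = (x̄₁ - x̄₂)/SE = (58 - 63)/1.8986 = -2.6335
df = 64, t-critical = ±2.655
Decision: fail to reject H₀

Answer: t = -2.6335, fail to reject H₀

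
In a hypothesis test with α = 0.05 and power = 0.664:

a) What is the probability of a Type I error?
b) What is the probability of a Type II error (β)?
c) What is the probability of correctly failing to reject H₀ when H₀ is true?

Answer: a) 0.05, b) 0.336, c) 0.95

Derivation:
a) Type I error probability = α = 0.05
b) Power = P(reject H₀ | H₁ true) = 1 - β = 0.664, so Type II error probability = β = 1 - Power = 0.336
c) P(fail to reject H₀ | H₀ true) = 1 - α = 0.95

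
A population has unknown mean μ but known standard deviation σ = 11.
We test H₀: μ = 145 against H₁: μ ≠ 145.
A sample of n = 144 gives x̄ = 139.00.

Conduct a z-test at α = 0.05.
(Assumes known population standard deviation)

Standard error: SE = σ/√n = 11/√144 = 0.9167
z-statistic: z = (x̄ - μ₀)/SE = (139.00 - 145)/0.9167 = -6.5452
Critical value: ±1.960
p-value < 0.0001
Decision: reject H₀

Answer: z = -6.5452, reject H₀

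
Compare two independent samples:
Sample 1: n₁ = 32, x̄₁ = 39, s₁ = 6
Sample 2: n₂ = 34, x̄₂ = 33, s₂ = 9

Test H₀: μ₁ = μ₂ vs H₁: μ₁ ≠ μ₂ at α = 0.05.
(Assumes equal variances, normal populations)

Pooled variance: s²_p = [31×6² + 33×9²]/(64) = 59.2031
s_p = 7.6944
SE = s_p×√(1/n₁ + 1/n₂) = 7.6944×√(1/32 + 1/34) = 1.8951
t = (x̄₁ - x̄₂)/SE = (39 - 33)/1.8951 = 3.1661
df = 64, t-critical = ±1.998
Decision: reject H₀

Answer: t = 3.1661, reject H₀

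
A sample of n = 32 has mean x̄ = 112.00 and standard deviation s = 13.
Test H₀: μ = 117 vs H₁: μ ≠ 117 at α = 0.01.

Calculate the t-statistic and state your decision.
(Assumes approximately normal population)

df = n - 1 = 31
SE = s/√n = 13/√32 = 2.2981
t = (x̄ - μ₀)/SE = (112.00 - 117)/2.2981 = -2.1757
Critical value: t_{0.005,31} = ±2.744
p-value ≈ 0.0373
Decision: fail to reject H₀

Answer: t = -2.1757, fail to reject H₀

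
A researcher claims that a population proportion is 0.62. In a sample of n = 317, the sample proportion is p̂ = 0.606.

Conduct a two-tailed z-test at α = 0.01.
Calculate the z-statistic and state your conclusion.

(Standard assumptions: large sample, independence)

H₀: p = 0.62, H₁: p ≠ 0.62
Standard error: SE = √(p₀(1-p₀)/n) = √(0.62×0.38/317) = 0.027262
z-statistic: z = (p̂ - p₀)/SE = (0.606 - 0.62)/0.027262 = -0.5135
Critical value: z_0.005 = ±2.576
p-value = 0.6076
Decision: fail to reject H₀ at α = 0.01

Answer: z = -0.5135, fail to reject H₀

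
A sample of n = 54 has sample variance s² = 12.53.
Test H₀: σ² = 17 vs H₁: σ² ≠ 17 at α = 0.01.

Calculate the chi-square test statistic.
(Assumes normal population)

df = n - 1 = 53
χ² = (n-1)s²/σ₀² = 53×12.53/17 = 39.0641
Critical values: χ²_{0.995,53} = 30.230, χ²_{0.005,53} = 83.253
Rejection region: χ² < 30.230 or χ² > 83.253
Decision: fail to reject H₀

Answer: χ² = 39.0641, fail to reject H₀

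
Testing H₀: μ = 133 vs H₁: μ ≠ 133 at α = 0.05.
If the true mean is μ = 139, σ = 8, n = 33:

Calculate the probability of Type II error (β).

SE = σ/√n = 8/√33 = 1.3926
Critical values: μ₀ ± z_0.025×SE = 133 ± 1.960×1.3926
Acceptance region: (130.2705, 135.7295)
Under H₁ (μ = 139): z_high = (135.7295 - 139)/1.3926 = -2.3485, z_low = (130.2705 - 139)/1.3926 = -6.2685
β = P(not reject | H₁) = Φ(-2.3485) - Φ(-6.2685) ≈ 0.0094

Answer: β ≈ 0.0094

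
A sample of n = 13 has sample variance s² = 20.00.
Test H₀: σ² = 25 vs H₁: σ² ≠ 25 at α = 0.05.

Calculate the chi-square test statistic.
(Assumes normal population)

df = n - 1 = 12
χ² = (n-1)s²/σ₀² = 12×20.00/25 = 9.6000
Critical values: χ²_{0.975,12} = 4.404, χ²_{0.025,12} = 23.337
Rejection region: χ² < 4.404 or χ² > 23.337
Decision: fail to reject H₀

Answer: χ² = 9.6000, fail to reject H₀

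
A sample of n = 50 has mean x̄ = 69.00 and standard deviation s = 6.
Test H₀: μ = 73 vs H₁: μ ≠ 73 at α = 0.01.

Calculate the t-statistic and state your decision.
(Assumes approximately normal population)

df = n - 1 = 49
SE = s/√n = 6/√50 = 0.8485
t = (x̄ - μ₀)/SE = (69.00 - 73)/0.8485 = -4.7142
Critical value: t_{0.005,49} = ±2.680
p-value < 0.0001
Decision: reject H₀

Answer: t = -4.7142, reject H₀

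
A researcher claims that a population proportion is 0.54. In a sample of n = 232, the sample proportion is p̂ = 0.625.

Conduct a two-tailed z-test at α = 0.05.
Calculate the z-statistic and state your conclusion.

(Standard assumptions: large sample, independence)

H₀: p = 0.54, H₁: p ≠ 0.54
Standard error: SE = √(p₀(1-p₀)/n) = √(0.54×0.46/232) = 0.032721
z-statistic: z = (p̂ - p₀)/SE = (0.625 - 0.54)/0.032721 = 2.5977
Critical value: z_0.025 = ±1.960
p-value = 0.0094
Decision: reject H₀ at α = 0.05

Answer: z = 2.5977, reject H₀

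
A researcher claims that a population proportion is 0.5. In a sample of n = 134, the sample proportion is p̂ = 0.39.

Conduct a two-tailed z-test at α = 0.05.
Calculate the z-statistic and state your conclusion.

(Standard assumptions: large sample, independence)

H₀: p = 0.5, H₁: p ≠ 0.5
Standard error: SE = √(p₀(1-p₀)/n) = √(0.5×0.5/134) = 0.043193
z-statistic: z = (p̂ - p₀)/SE = (0.39 - 0.5)/0.043193 = -2.5467
Critical value: z_0.025 = ±1.960
p-value = 0.0109
Decision: reject H₀ at α = 0.05

Answer: z = -2.5467, reject H₀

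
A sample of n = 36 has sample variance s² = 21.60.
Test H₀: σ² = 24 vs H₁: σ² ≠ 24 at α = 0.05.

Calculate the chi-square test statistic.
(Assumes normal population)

df = n - 1 = 35
χ² = (n-1)s²/σ₀² = 35×21.60/24 = 31.5000
Critical values: χ²_{0.975,35} = 20.569, χ²_{0.025,35} = 53.203
Rejection region: χ² < 20.569 or χ² > 53.203
Decision: fail to reject H₀

Answer: χ² = 31.5000, fail to reject H₀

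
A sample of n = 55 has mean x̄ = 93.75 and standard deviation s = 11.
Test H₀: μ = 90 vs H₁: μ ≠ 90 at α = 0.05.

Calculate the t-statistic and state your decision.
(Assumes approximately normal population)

df = n - 1 = 54
SE = s/√n = 11/√55 = 1.4832
t = (x̄ - μ₀)/SE = (93.75 - 90)/1.4832 = 2.5283
Critical value: t_{0.025,54} = ±2.005
p-value ≈ 0.0144
Decision: reject H₀

Answer: t = 2.5283, reject H₀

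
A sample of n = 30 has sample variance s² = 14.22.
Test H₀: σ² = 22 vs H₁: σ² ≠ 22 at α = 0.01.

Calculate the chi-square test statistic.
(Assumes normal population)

Answer: χ² = 18.7445, fail to reject H₀

Derivation:
df = n - 1 = 29
χ² = (n-1)s²/σ₀² = 29×14.22/22 = 18.7445
Critical values: χ²_{0.995,29} = 13.121, χ²_{0.005,29} = 52.336
Rejection region: χ² < 13.121 or χ² > 52.336
Decision: fail to reject H₀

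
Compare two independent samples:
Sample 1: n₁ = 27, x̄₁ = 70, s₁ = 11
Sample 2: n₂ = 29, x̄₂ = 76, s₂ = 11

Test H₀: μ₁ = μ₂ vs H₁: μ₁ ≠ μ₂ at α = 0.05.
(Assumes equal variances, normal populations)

Pooled variance: s²_p = [26×11² + 28×11²]/(54) = 121.0000
s_p = 11.0000
SE = s_p×√(1/n₁ + 1/n₂) = 11.0000×√(1/27 + 1/29) = 2.9418
t = (x̄₁ - x̄₂)/SE = (70 - 76)/2.9418 = -2.0396
df = 54, t-critical = ±2.005
Decision: reject H₀

Answer: t = -2.0396, reject H₀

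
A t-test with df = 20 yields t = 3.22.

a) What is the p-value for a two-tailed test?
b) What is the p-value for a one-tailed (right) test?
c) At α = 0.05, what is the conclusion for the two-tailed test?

Using t-distribution with df = 20:
a) Two-tailed: p = 2×P(T > 3.22) = 0.0043
b) One-tailed: p = P(T > 3.22) = 0.0021
c) 0.0043 < 0.05, reject H₀

Answer: a) 0.0043, b) 0.0021, c) reject H₀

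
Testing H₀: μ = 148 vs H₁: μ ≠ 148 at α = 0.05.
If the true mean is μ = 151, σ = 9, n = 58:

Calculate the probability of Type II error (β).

Answer: β ≈ 0.2815

Derivation:
SE = σ/√n = 9/√58 = 1.1818
Critical values: μ₀ ± z_0.025×SE = 148 ± 1.960×1.1818
Acceptance region: (145.6837, 150.3163)
Under H₁ (μ = 151): z_high = (150.3163 - 151)/1.1818 = -0.5785, z_low = (145.6837 - 151)/1.1818 = -4.4985
β = P(not reject | H₁) = Φ(-0.5785) - Φ(-4.4985) ≈ 0.2815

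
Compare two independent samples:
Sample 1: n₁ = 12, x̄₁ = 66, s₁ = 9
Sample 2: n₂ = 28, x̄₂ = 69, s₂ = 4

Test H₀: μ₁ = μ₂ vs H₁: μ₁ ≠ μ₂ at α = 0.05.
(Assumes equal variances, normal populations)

Answer: t = -1.4735, fail to reject H₀

Derivation:
Pooled variance: s²_p = [11×9² + 27×4²]/(38) = 34.8158
s_p = 5.9005
SE = s_p×√(1/n₁ + 1/n₂) = 5.9005×√(1/12 + 1/28) = 2.0359
t = (x̄₁ - x̄₂)/SE = (66 - 69)/2.0359 = -1.4735
df = 38, t-critical = ±2.024
Decision: fail to reject H₀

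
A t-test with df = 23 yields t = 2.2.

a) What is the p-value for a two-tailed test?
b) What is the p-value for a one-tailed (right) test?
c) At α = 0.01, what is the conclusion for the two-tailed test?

Using t-distribution with df = 23:
a) Two-tailed: p = 2×P(T > 2.2) = 0.0381
b) One-tailed: p = P(T > 2.2) = 0.0191
c) 0.0381 ≥ 0.01, fail to reject H₀

Answer: a) 0.0381, b) 0.0191, c) fail to reject H₀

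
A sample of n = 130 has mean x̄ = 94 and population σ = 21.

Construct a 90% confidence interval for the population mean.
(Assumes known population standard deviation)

Confidence level: 90%, α = 0.1
z_0.05 = 1.645
SE = σ/√n = 21/√130 = 1.8418
Margin of error = 1.645 × 1.8418 = 3.0298
CI: x̄ ± margin = 94 ± 3.0298
CI: (90.9702, 97.0298)

Answer: (90.9702, 97.0298)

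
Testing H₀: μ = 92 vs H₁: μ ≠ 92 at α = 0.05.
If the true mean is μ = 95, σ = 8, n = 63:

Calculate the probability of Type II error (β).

Answer: β ≈ 0.1547

Derivation:
SE = σ/√n = 8/√63 = 1.0079
Critical values: μ₀ ± z_0.025×SE = 92 ± 1.960×1.0079
Acceptance region: (90.0245, 93.9755)
Under H₁ (μ = 95): z_high = (93.9755 - 95)/1.0079 = -1.0165, z_low = (90.0245 - 95)/1.0079 = -4.9365
β = P(not reject | H₁) = Φ(-1.0165) - Φ(-4.9365) ≈ 0.1547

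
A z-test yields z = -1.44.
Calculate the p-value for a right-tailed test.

Answer: p-value ≈ 0.9251

Derivation:
For z = -1.44:
p = P(Z > -1.44) = 1 - Φ(-1.44) = 0.9251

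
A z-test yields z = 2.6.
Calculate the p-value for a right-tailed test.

For z = 2.6:
p = P(Z > 2.6) = 1 - Φ(2.6) = 0.0047

Answer: p-value ≈ 0.0047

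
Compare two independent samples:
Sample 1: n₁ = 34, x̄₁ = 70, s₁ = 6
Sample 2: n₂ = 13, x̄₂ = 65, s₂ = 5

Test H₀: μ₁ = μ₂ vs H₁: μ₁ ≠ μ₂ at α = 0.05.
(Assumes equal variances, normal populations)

Pooled variance: s²_p = [33×6² + 12×5²]/(45) = 33.0667
s_p = 5.7504
SE = s_p×√(1/n₁ + 1/n₂) = 5.7504×√(1/34 + 1/13) = 1.8751
t = (x̄₁ - x̄₂)/SE = (70 - 65)/1.8751 = 2.6665
df = 45, t-critical = ±2.014
Decision: reject H₀

Answer: t = 2.6665, reject H₀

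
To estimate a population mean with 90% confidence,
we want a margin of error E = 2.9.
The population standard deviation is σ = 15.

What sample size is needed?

z_0.05 = 1.645
n = (z×σ/E)² = (1.645×15/2.9)²
n = 72.3966
Round up: n = 73

Answer: n = 73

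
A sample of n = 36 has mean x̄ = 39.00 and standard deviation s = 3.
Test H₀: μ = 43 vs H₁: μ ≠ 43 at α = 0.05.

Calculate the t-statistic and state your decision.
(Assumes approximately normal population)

df = n - 1 = 35
SE = s/√n = 3/√36 = 0.5000
t = (x̄ - μ₀)/SE = (39.00 - 43)/0.5000 = -8.0000
Critical value: t_{0.025,35} = ±2.030
p-value < 0.0001
Decision: reject H₀

Answer: t = -8.0000, reject H₀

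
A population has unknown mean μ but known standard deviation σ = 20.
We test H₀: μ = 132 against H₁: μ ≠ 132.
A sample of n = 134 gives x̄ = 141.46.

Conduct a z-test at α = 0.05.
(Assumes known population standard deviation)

Standard error: SE = σ/√n = 20/√134 = 1.7277
z-statistic: z = (x̄ - μ₀)/SE = (141.46 - 132)/1.7277 = 5.4755
Critical value: ±1.960
p-value < 0.0001
Decision: reject H₀

Answer: z = 5.4755, reject H₀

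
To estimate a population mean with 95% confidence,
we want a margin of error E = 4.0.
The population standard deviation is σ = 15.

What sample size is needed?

Answer: n = 55

Derivation:
z_0.025 = 1.960
n = (z×σ/E)² = (1.960×15/4.0)²
n = 54.0225
Round up: n = 55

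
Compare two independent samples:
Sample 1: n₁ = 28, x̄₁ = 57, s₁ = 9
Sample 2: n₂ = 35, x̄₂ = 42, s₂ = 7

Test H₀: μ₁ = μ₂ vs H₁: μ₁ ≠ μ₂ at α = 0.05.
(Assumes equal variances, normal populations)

Pooled variance: s²_p = [27×9² + 34×7²]/(61) = 63.1639
s_p = 7.9476
SE = s_p×√(1/n₁ + 1/n₂) = 7.9476×√(1/28 + 1/35) = 2.0151
t = (x̄₁ - x̄₂)/SE = (57 - 42)/2.0151 = 7.4438
df = 61, t-critical = ±2.000
Decision: reject H₀

Answer: t = 7.4438, reject H₀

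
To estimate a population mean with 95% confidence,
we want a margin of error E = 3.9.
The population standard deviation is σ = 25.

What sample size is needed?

Answer: n = 158

Derivation:
z_0.025 = 1.960
n = (z×σ/E)² = (1.960×25/3.9)²
n = 157.8567
Round up: n = 158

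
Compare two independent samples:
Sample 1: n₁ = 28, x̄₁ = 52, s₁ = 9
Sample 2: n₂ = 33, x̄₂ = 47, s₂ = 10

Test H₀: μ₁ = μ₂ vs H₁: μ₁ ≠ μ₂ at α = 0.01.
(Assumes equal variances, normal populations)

Pooled variance: s²_p = [27×9² + 32×10²]/(59) = 91.3051
s_p = 9.5554
SE = s_p×√(1/n₁ + 1/n₂) = 9.5554×√(1/28 + 1/33) = 2.4551
t = (x̄₁ - x̄₂)/SE = (52 - 47)/2.4551 = 2.0366
df = 59, t-critical = ±2.662
Decision: fail to reject H₀

Answer: t = 2.0366, fail to reject H₀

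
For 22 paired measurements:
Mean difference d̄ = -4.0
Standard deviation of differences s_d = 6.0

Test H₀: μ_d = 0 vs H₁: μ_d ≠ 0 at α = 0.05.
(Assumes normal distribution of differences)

Answer: t = -3.1270, reject H₀

Derivation:
df = n - 1 = 21
SE = s_d/√n = 6.0/√22 = 1.2792
t = d̄/SE = -4.0/1.2792 = -3.1270
Critical value: t_{0.025,21} = ±2.080
p-value ≈ 0.0051
Decision: reject H₀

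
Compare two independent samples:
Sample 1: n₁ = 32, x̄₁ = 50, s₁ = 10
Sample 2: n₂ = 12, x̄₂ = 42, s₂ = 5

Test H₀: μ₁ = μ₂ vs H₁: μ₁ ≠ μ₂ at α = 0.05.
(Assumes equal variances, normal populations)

Pooled variance: s²_p = [31×10² + 11×5²]/(42) = 80.3571
s_p = 8.9642
SE = s_p×√(1/n₁ + 1/n₂) = 8.9642×√(1/32 + 1/12) = 3.0344
t = (x̄₁ - x̄₂)/SE = (50 - 42)/3.0344 = 2.6364
df = 42, t-critical = ±2.018
Decision: reject H₀

Answer: t = 2.6364, reject H₀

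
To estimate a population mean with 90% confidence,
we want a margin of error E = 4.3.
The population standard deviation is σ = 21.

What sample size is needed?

z_0.05 = 1.645
n = (z×σ/E)² = (1.645×21/4.3)²
n = 64.5407
Round up: n = 65

Answer: n = 65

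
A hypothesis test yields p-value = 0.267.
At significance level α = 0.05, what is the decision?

Compare p-value to α:
0.267 ≥ 0.05
Decision: fail to reject H₀

Answer: fail to reject H₀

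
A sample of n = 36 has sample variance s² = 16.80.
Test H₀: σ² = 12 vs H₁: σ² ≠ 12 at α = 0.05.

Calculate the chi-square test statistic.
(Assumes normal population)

Answer: χ² = 49.0000, fail to reject H₀

Derivation:
df = n - 1 = 35
χ² = (n-1)s²/σ₀² = 35×16.80/12 = 49.0000
Critical values: χ²_{0.975,35} = 20.569, χ²_{0.025,35} = 53.203
Rejection region: χ² < 20.569 or χ² > 53.203
Decision: fail to reject H₀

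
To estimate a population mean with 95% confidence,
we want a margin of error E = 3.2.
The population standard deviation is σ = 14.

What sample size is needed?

z_0.025 = 1.960
n = (z×σ/E)² = (1.960×14/3.2)²
n = 73.5306
Round up: n = 74

Answer: n = 74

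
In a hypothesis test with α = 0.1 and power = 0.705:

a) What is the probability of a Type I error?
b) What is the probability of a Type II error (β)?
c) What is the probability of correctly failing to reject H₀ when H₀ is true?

a) Type I error probability = α = 0.1
b) Power = P(reject H₀ | H₁ true) = 1 - β = 0.705, so Type II error probability = β = 1 - Power = 0.295
c) P(fail to reject H₀ | H₀ true) = 1 - α = 0.9

Answer: a) 0.1, b) 0.295, c) 0.9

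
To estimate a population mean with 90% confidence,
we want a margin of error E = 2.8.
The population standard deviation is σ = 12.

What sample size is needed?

z_0.05 = 1.645
n = (z×σ/E)² = (1.645×12/2.8)²
n = 49.7025
Round up: n = 50

Answer: n = 50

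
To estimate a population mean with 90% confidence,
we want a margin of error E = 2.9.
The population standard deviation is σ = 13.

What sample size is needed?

z_0.05 = 1.645
n = (z×σ/E)² = (1.645×13/2.9)²
n = 54.3779
Round up: n = 55

Answer: n = 55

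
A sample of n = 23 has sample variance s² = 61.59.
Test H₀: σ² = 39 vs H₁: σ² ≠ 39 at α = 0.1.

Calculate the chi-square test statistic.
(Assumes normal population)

Answer: χ² = 34.7431, reject H₀

Derivation:
df = n - 1 = 22
χ² = (n-1)s²/σ₀² = 22×61.59/39 = 34.7431
Critical values: χ²_{0.95,22} = 12.338, χ²_{0.05,22} = 33.924
Rejection region: χ² < 12.338 or χ² > 33.924
Decision: reject H₀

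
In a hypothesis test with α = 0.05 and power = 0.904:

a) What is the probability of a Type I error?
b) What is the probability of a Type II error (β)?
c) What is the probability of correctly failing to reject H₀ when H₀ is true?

Answer: a) 0.05, b) 0.096, c) 0.95

Derivation:
a) Type I error probability = α = 0.05
b) Power = P(reject H₀ | H₁ true) = 1 - β = 0.904, so Type II error probability = β = 1 - Power = 0.096
c) P(fail to reject H₀ | H₀ true) = 1 - α = 0.95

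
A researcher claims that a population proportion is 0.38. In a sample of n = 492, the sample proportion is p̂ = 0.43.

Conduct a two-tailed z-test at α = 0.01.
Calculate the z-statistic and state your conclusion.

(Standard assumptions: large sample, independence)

H₀: p = 0.38, H₁: p ≠ 0.38
Standard error: SE = √(p₀(1-p₀)/n) = √(0.38×0.62/492) = 0.021883
z-statistic: z = (p̂ - p₀)/SE = (0.43 - 0.38)/0.021883 = 2.2849
Critical value: z_0.005 = ±2.576
p-value = 0.0223
Decision: fail to reject H₀ at α = 0.01

Answer: z = 2.2849, fail to reject H₀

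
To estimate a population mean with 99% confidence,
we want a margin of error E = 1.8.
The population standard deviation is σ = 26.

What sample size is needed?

z_0.005 = 2.576
n = (z×σ/E)² = (2.576×26/1.8)²
n = 1384.5014
Round up: n = 1385

Answer: n = 1385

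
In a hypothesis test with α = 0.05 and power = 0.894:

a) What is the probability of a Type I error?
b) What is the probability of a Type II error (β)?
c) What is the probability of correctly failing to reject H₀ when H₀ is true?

a) Type I error probability = α = 0.05
b) Power = P(reject H₀ | H₁ true) = 1 - β = 0.894, so Type II error probability = β = 1 - Power = 0.106
c) P(fail to reject H₀ | H₀ true) = 1 - α = 0.95

Answer: a) 0.05, b) 0.106, c) 0.95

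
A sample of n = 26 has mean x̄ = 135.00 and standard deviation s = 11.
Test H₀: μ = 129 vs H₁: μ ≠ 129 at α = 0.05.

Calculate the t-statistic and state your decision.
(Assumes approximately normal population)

df = n - 1 = 25
SE = s/√n = 11/√26 = 2.1573
t = (x̄ - μ₀)/SE = (135.00 - 129)/2.1573 = 2.7813
Critical value: t_{0.025,25} = ±2.060
p-value ≈ 0.0101
Decision: reject H₀

Answer: t = 2.7813, reject H₀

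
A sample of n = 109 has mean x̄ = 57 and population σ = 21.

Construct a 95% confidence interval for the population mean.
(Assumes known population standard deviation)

Answer: (53.0577, 60.9423)

Derivation:
Confidence level: 95%, α = 0.05
z_0.025 = 1.960
SE = σ/√n = 21/√109 = 2.0114
Margin of error = 1.960 × 2.0114 = 3.9423
CI: x̄ ± margin = 57 ± 3.9423
CI: (53.0577, 60.9423)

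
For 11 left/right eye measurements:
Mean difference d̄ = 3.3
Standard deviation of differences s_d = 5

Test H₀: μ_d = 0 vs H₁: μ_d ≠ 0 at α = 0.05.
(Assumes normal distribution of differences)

df = n - 1 = 10
SE = s_d/√n = 5/√11 = 1.5076
t = d̄/SE = 3.3/1.5076 = 2.1889
Critical value: t_{0.025,10} = ±2.228
p-value ≈ 0.0534
Decision: fail to reject H₀

Answer: t = 2.1889, fail to reject H₀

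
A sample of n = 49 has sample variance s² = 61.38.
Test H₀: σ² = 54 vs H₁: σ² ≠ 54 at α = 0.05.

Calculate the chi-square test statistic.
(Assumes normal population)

df = n - 1 = 48
χ² = (n-1)s²/σ₀² = 48×61.38/54 = 54.5600
Critical values: χ²_{0.975,48} = 30.755, χ²_{0.025,48} = 69.023
Rejection region: χ² < 30.755 or χ² > 69.023
Decision: fail to reject H₀

Answer: χ² = 54.5600, fail to reject H₀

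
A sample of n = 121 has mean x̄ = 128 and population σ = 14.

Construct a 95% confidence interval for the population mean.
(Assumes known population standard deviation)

Confidence level: 95%, α = 0.05
z_0.025 = 1.960
SE = σ/√n = 14/√121 = 1.2727
Margin of error = 1.960 × 1.2727 = 2.4945
CI: x̄ ± margin = 128 ± 2.4945
CI: (125.5055, 130.4945)

Answer: (125.5055, 130.4945)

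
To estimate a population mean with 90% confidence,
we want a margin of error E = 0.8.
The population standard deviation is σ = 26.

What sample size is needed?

Answer: n = 2859

Derivation:
z_0.05 = 1.645
n = (z×σ/E)² = (1.645×26/0.8)²
n = 2858.2389
Round up: n = 2859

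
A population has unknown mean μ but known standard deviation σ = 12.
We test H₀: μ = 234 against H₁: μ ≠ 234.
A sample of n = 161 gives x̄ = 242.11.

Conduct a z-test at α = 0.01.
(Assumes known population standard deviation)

Answer: z = 8.5757, reject H₀

Derivation:
Standard error: SE = σ/√n = 12/√161 = 0.9457
z-statistic: z = (x̄ - μ₀)/SE = (242.11 - 234)/0.9457 = 8.5757
Critical value: ±2.576
p-value < 0.0001
Decision: reject H₀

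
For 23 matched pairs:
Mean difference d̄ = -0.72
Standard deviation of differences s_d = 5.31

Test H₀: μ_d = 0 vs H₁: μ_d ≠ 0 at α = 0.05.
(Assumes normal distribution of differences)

df = n - 1 = 22
SE = s_d/√n = 5.31/√23 = 1.1072
t = d̄/SE = -0.72/1.1072 = -0.6503
Critical value: t_{0.025,22} = ±2.074
p-value ≈ 0.5222
Decision: fail to reject H₀

Answer: t = -0.6503, fail to reject H₀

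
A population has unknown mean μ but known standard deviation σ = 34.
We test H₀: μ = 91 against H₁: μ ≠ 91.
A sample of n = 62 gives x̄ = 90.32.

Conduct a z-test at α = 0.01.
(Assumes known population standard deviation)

Standard error: SE = σ/√n = 34/√62 = 4.3180
z-statistic: z = (x̄ - μ₀)/SE = (90.32 - 91)/4.3180 = -0.1575
Critical value: ±2.576
p-value = 0.8749
Decision: fail to reject H₀

Answer: z = -0.1575, fail to reject H₀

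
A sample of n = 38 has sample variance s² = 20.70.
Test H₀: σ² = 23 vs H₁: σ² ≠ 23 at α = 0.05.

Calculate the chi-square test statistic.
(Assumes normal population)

Answer: χ² = 33.3000, fail to reject H₀

Derivation:
df = n - 1 = 37
χ² = (n-1)s²/σ₀² = 37×20.70/23 = 33.3000
Critical values: χ²_{0.975,37} = 22.106, χ²_{0.025,37} = 55.668
Rejection region: χ² < 22.106 or χ² > 55.668
Decision: fail to reject H₀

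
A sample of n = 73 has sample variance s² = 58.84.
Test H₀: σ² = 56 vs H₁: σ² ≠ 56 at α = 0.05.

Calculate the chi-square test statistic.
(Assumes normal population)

Answer: χ² = 75.6514, fail to reject H₀

Derivation:
df = n - 1 = 72
χ² = (n-1)s²/σ₀² = 72×58.84/56 = 75.6514
Critical values: χ²_{0.975,72} = 50.428, χ²_{0.025,72} = 97.353
Rejection region: χ² < 50.428 or χ² > 97.353
Decision: fail to reject H₀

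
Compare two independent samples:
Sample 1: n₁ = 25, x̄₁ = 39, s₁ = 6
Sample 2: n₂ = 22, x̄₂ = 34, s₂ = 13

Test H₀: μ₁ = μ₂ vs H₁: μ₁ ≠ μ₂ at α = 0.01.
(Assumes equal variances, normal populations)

Pooled variance: s²_p = [24×6² + 21×13²]/(45) = 98.0667
s_p = 9.9029
SE = s_p×√(1/n₁ + 1/n₂) = 9.9029×√(1/25 + 1/22) = 2.8949
t = (x̄₁ - x̄₂)/SE = (39 - 34)/2.8949 = 1.7272
df = 45, t-critical = ±2.690
Decision: fail to reject H₀

Answer: t = 1.7272, fail to reject H₀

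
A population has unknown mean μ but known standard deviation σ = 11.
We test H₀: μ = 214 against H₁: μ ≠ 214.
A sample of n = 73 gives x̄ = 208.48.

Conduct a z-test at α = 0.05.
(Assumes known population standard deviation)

Answer: z = -4.2874, reject H₀

Derivation:
Standard error: SE = σ/√n = 11/√73 = 1.2875
z-statistic: z = (x̄ - μ₀)/SE = (208.48 - 214)/1.2875 = -4.2874
Critical value: ±1.960
p-value < 0.0001
Decision: reject H₀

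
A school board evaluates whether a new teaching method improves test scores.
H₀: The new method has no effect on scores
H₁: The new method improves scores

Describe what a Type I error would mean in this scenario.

A Type I error (probability α) occurs when we reject a true H₀.
A Type II error (probability β) occurs when we fail to reject a false H₀.

Answer: Concluding the new method improves scores when it actually doesn't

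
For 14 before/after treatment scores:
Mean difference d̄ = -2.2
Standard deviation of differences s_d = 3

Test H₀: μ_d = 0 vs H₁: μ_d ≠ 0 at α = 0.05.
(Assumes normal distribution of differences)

Answer: t = -2.7438, reject H₀

Derivation:
df = n - 1 = 13
SE = s_d/√n = 3/√14 = 0.8018
t = d̄/SE = -2.2/0.8018 = -2.7438
Critical value: t_{0.025,13} = ±2.160
p-value ≈ 0.0167
Decision: reject H₀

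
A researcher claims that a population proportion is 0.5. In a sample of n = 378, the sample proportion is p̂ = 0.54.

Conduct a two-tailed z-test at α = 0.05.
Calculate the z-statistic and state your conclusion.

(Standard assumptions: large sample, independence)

Answer: z = 1.5554, fail to reject H₀

Derivation:
H₀: p = 0.5, H₁: p ≠ 0.5
Standard error: SE = √(p₀(1-p₀)/n) = √(0.5×0.5/378) = 0.025717
z-statistic: z = (p̂ - p₀)/SE = (0.54 - 0.5)/0.025717 = 1.5554
Critical value: z_0.025 = ±1.960
p-value = 0.1199
Decision: fail to reject H₀ at α = 0.05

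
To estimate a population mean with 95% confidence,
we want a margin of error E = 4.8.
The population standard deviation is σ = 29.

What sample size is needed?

Answer: n = 141

Derivation:
z_0.025 = 1.960
n = (z×σ/E)² = (1.960×29/4.8)²
n = 140.2251
Round up: n = 141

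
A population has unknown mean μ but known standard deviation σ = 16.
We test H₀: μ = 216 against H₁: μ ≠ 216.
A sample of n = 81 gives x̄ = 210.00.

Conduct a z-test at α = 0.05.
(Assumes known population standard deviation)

Standard error: SE = σ/√n = 16/√81 = 1.7778
z-statistic: z = (x̄ - μ₀)/SE = (210.00 - 216)/1.7778 = -3.3750
Critical value: ±1.960
p-value = 0.0007
Decision: reject H₀

Answer: z = -3.3750, reject H₀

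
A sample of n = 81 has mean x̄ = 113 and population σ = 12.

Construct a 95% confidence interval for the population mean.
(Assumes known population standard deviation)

Answer: (110.3867, 115.6133)

Derivation:
Confidence level: 95%, α = 0.05
z_0.025 = 1.960
SE = σ/√n = 12/√81 = 1.3333
Margin of error = 1.960 × 1.3333 = 2.6133
CI: x̄ ± margin = 113 ± 2.6133
CI: (110.3867, 115.6133)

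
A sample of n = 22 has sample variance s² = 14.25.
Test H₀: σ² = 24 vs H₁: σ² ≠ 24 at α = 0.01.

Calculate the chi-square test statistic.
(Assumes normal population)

df = n - 1 = 21
χ² = (n-1)s²/σ₀² = 21×14.25/24 = 12.4688
Critical values: χ²_{0.995,21} = 8.034, χ²_{0.005,21} = 41.401
Rejection region: χ² < 8.034 or χ² > 41.401
Decision: fail to reject H₀

Answer: χ² = 12.4688, fail to reject H₀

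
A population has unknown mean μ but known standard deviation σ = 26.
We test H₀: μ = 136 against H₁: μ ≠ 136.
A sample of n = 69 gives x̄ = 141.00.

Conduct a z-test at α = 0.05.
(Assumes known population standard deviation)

Standard error: SE = σ/√n = 26/√69 = 3.1300
z-statistic: z = (x̄ - μ₀)/SE = (141.00 - 136)/3.1300 = 1.5974
Critical value: ±1.960
p-value = 0.1102
Decision: fail to reject H₀

Answer: z = 1.5974, fail to reject H₀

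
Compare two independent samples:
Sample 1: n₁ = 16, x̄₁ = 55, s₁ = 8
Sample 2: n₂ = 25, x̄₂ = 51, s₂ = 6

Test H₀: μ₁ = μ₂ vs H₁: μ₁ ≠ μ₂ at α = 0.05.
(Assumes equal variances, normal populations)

Answer: t = 1.8269, fail to reject H₀

Derivation:
Pooled variance: s²_p = [15×8² + 24×6²]/(39) = 46.7692
s_p = 6.8388
SE = s_p×√(1/n₁ + 1/n₂) = 6.8388×√(1/16 + 1/25) = 2.1895
t = (x̄₁ - x̄₂)/SE = (55 - 51)/2.1895 = 1.8269
df = 39, t-critical = ±2.023
Decision: fail to reject H₀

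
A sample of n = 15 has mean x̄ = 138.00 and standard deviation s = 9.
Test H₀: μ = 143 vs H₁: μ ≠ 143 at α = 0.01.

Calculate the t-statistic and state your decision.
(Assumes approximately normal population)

df = n - 1 = 14
SE = s/√n = 9/√15 = 2.3238
t = (x̄ - μ₀)/SE = (138.00 - 143)/2.3238 = -2.1516
Critical value: t_{0.005,14} = ±2.977
p-value ≈ 0.0494
Decision: fail to reject H₀

Answer: t = -2.1516, fail to reject H₀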